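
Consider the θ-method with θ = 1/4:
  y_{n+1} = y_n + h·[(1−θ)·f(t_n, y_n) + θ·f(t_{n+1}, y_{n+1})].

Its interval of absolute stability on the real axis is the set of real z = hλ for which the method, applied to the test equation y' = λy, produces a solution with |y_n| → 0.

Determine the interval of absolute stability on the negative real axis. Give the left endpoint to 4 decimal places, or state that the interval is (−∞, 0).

With y'=λy (z=hλ):
  y_{n+1} = y_n + z·[3/4·y_n + 1/4·y_{n+1}] ⇒ (1 − 1/4z)y_{n+1} = (1 + 3/4z)y_n
  R(z) = (1 + 3/4z)/(1 − 1/4z).

Solve |R(x)|<1 on ℝ⁻.
x=-1.02: |R|=0.1873
R=−1: 1+3/4x = −1+1/4x ⇒ -1/2x=2 ⇒ x=2/(-1/2)=-4.0000
Confirm numerically:
  x=-3.528: |R|=0.87460 <1
  x=-3.452: |R|=0.85293 <1
  x=-2.289: |R|=0.45588 <1
  x=-4.396: |R|=1.09433 >1
  x=-4.225: |R|=1.05471 >1
Stable set (-4.0000, 0).

(-4.0000, 0).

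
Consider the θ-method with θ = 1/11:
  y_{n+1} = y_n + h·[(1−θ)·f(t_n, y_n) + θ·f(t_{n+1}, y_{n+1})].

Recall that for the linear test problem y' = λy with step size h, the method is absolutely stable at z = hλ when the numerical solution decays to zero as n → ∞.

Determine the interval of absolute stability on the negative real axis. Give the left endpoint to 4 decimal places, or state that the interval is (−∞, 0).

z∈(-2.4444,0).

Test eqn y'=λy, z=hλ:
  y_{n+1} = y_n + z·[10/11·y_n + 1/11·y_{n+1}] ⇒ (1 − 1/11z)y_{n+1} = (1 + 10/11z)y_n
  Hence R(z) = (1 + 10/11z)/(1 − 1/11z).

Solve |R(x)|<1 on ℝ⁻.
x=-1.73: |R|=0.4949
R=−1: 1+10/11x = −1+1/11x ⇒ -9/11x=2 ⇒ x=2/(-9/11)=-2.4444
Confirm numerically:
  x=-1.816: |R|=0.55868 <1
  x=-1.763: |R|=0.51947 <1
  x=-1.575: |R|=0.37773 <1
  x=-2.970: |R|=1.33858 >1
  x=-2.518: |R|=1.04897 >1
Interval (-2.4444, 0).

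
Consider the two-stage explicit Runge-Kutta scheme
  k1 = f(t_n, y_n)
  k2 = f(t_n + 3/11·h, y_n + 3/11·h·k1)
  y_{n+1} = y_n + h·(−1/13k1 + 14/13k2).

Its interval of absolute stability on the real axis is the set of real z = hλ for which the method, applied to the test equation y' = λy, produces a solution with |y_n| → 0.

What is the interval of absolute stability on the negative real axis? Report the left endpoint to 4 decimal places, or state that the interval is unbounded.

Test eqn y'=λy, z=hλ:
  k1=λy_n ⇒ h·k1=z·y_n;  k2=λ(1+3/11z)y_n ⇒ h·k2=z(1+3/11z)y_n
  y_{n+1}/y_n = 1 − 1/13z + 14/13z(1+3/11z) = 1 + z + 42/143z²
  R(z) = 1 + z + 42/143z².

Boundary: |R(x)|=1, x<0.
x=-1.56: |R|=0.1548
R=1: x+42/143x²=0 ⇒ x=−143/42=-3.4048; min R=1−1/(4·42/143)=0.1488>−1
Confirm numerically:
  x=-2.998: |R|=0.64183 <1
  x=-2.376: |R|=0.28208 <1
  x=-1.751: |R|=0.14950 <1
  x=-3.895: |R|=1.56083 >1
  x=-3.513: |R|=1.11168 >1
Interval (-3.4048, 0).

(-3.4048, 0).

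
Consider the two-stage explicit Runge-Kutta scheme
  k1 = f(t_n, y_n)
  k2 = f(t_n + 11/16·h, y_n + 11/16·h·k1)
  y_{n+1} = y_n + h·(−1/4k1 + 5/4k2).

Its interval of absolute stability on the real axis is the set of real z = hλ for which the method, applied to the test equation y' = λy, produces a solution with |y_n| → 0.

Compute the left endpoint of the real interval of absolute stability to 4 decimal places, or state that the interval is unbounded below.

z* = -1.1636.

Test eqn y'=λy, z=hλ:
  k1=λy_n ⇒ h·k1=z·y_n;  k2=λ(1+11/16z)y_n ⇒ h·k2=z(1+11/16z)y_n
  y_{n+1}/y_n = 1 − 1/4z + 5/4z(1+11/16z) = 1 + z + 55/64z²
  R(z) = 1 + z + 55/64z².

Need |R(x)|<1, x<0.
x=-1.61: |R|=1.6176
R=1: x+55/64x²=0 ⇒ x=−64/55=-1.1636; min R=1−1/(4·55/64)=0.7091>−1
Confirm numerically:
  x=-0.740: |R|=0.73059 <1
  x=-0.708: |R|=0.72277 <1
  x=-0.688: |R|=0.71878 <1
  x=-1.344: |R|=1.20832 >1
  x=-1.302: |R|=1.15482 >1
So |R|<1 on (-1.1636, 0).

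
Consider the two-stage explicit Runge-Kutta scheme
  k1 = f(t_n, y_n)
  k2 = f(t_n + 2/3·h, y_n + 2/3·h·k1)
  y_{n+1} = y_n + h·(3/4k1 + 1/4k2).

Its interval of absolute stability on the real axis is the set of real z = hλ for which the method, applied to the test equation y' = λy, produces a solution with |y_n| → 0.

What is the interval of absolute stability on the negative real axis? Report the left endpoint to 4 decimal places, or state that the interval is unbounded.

Test eqn y'=λy, z=hλ:
  k1=λy_n ⇒ h·k1=z·y_n;  k2=λ(1+2/3z)y_n ⇒ h·k2=z(1+2/3z)y_n
  y_{n+1}/y_n = 1 + 3/4z + 1/4z(1+2/3z) = 1 + z + 1/6z²
  so R(z) = 1 + z + 1/6z².

Find x<0 with |R(x)|<1.
x=-1.4: |R|=0.0733
R=1: x+1/6x²=0 ⇒ x=−6=-6.0000; min R=1−1/(4·1/6)=-0.5000>−1
Confirm numerically:
  x=-5.738: |R|=0.74944 <1
  x=-3.910: |R|=0.36198 <1
  x=-3.791: |R|=0.39572 <1
  x=-6.407: |R|=1.43461 >1
  x=-6.337: |R|=1.35593 >1
  x=-6.103: |R|=1.10477 >1
Interval (-6.0000, 0).

(-6.0000, 0).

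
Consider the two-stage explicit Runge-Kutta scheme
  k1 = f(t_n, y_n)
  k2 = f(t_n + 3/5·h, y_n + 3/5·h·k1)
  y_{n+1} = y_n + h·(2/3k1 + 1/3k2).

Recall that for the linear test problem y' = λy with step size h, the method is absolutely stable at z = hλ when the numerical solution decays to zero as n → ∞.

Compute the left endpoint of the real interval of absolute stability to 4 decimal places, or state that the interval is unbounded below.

z* = -5.0000.

On y'=λy, z=hλ:
  k1=λy_n ⇒ h·k1=z·y_n;  k2=λ(1+3/5z)y_n ⇒ h·k2=z(1+3/5z)y_n
  y_{n+1}/y_n = 1 + 2/3z + 1/3z(1+3/5z) = 1 + z + 1/5z²
  Hence R(z) = 1 + z + 1/5z².

Find x<0 with |R(x)|<1.
x=-1.52: |R|=0.0579
R=1: x+1/5x²=0 ⇒ x=−5=-5.0000; min R=1−1/(4·1/5)=-0.2500>−1
Confirm numerically:
  x=-4.810: |R|=0.81722 <1
  x=-4.767: |R|=0.77786 <1
  x=-4.668: |R|=0.69004 <1
  x=-2.331: |R|=0.24429 <1
  x=-5.243: |R|=1.25481 >1
  x=-5.167: |R|=1.17258 >1
  x=-5.148: |R|=1.15238 >1
So |R|<1 on (-5.0000, 0).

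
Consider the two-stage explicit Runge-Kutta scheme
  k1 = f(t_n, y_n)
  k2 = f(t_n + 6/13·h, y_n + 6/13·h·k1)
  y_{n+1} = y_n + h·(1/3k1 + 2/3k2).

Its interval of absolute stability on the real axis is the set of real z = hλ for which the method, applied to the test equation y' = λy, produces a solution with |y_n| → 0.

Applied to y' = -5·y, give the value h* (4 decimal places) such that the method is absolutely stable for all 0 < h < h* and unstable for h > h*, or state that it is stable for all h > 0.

On y'=λy, z=hλ:
  k1=λy_n ⇒ h·k1=z·y_n;  k2=λ(1+6/13z)y_n ⇒ h·k2=z(1+6/13z)y_n
  y_{n+1}/y_n = 1 + 1/3z + 2/3z(1+6/13z) = 1 + z + 4/13z²
  ⇒ R(z) = 1 + z + 4/13z².

Boundary: |R(x)|=1, x<0.
x=-0.45: |R|=0.6123
R=1: x+4/13x²=0 ⇒ x=−13/4=-3.2500; min R=1−1/(4·4/13)=0.1875>−1
Confirm numerically:
  x=-3.004: |R|=0.77262 <1
  x=-2.824: |R|=0.62984 <1
  x=-2.449: |R|=0.39642 <1
  x=-3.586: |R|=1.37074 >1
  x=-3.530: |R|=1.30412 >1
  x=-3.503: |R|=1.27270 >1
So |R|<1 on (-3.2500, 0).

(-3.2500,0); λ=-5 ⇒ h* = (13/4)/5 = 0.6500.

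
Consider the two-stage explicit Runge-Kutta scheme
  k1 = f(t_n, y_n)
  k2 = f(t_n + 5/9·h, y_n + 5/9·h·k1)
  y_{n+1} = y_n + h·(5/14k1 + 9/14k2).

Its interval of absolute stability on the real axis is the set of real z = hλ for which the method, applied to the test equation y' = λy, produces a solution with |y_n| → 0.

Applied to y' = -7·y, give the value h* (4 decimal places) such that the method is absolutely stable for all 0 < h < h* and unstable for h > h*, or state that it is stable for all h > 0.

On y'=λy, z=hλ:
  k1=λy_n ⇒ h·k1=z·y_n;  k2=λ(1+5/9z)y_n ⇒ h·k2=z(1+5/9z)y_n
  y_{n+1}/y_n = 1 + 5/14z + 9/14z(1+5/9z) = 1 + z + 5/14z²
  ⇒ R(z) = 1 + z + 5/14z².

Find x<0 with |R(x)|<1.
x=-0.58: |R|=0.5401
R=1: x+5/14x²=0 ⇒ x=−14/5=-2.8000; min R=1−1/(4·5/14)=0.3000>−1
Confirm numerically:
  x=-2.666: |R|=0.87241 <1
  x=-2.651: |R|=0.85893 <1
  x=-2.639: |R|=0.84826 <1
  x=-1.505: |R|=0.30394 <1
  x=-2.996: |R|=1.20972 >1
  x=-2.942: |R|=1.14920 >1
  x=-2.882: |R|=1.08440 >1
So |R|<1 on (-2.8000, 0).

(-2.8000,0); λ=-7 ⇒ h* = (14/5)/7 = 0.4000.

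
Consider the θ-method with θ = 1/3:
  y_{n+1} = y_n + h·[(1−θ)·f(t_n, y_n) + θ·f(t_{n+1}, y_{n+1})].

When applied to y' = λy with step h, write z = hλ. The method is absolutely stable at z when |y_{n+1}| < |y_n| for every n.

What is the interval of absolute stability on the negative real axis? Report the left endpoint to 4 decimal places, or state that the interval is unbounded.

Test eqn y'=λy, z=hλ:
  y_{n+1} = y_n + z·[2/3·y_n + 1/3·y_{n+1}] ⇒ (1 − 1/3z)y_{n+1} = (1 + 2/3z)y_n
  R(z) = (1 + 2/3z)/(1 − 1/3z).

Solve |R(x)|<1 on ℝ⁻.
x=-0.88: |R|=0.3196
R=−1: 1+2/3x = −1+1/3x ⇒ -1/3x=2 ⇒ x=2/(-1/3)=-6.0000
Confirm numerically:
  x=-5.426: |R|=0.93188 <1
  x=-3.402: |R|=0.59419 <1
  x=-3.037: |R|=0.50919 <1
  x=-6.454: |R|=1.04802 >1
  x=-6.135: |R|=1.01478 >1
  x=-6.110: |R|=1.01207 >1
Stable set (-6.0000, 0).

(-6.0000, 0).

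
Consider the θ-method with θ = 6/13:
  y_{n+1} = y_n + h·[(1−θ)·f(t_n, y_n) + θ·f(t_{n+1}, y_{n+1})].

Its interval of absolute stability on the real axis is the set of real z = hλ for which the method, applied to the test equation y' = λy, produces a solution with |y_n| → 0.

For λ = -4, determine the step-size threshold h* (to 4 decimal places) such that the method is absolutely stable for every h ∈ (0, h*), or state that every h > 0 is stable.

(-26.0000,0); λ=-4 ⇒ h* = (26)/4 = 6.5000.

Test eqn y'=λy, z=hλ:
  y_{n+1} = y_n + z·[7/13·y_n + 6/13·y_{n+1}] ⇒ (1 − 6/13z)y_{n+1} = (1 + 7/13z)y_n
  R(z) = (1 + 7/13z)/(1 − 6/13z).

Need |R(x)|<1, x<0.
x=-1.06: |R|=0.2882
R=−1: 1+7/13x = −1+6/13x ⇒ -1/13x=2 ⇒ x=2/(-1/13)=-26.0000
Confirm numerically:
  x=-24.589: |R|=0.99121 <1
  x=-13.007: |R|=0.85729 <1
  x=-11.268: |R|=0.81724 <1
  x=-26.404: |R|=1.00236 >1
  x=-26.168: |R|=1.00099 >1
  x=-26.070: |R|=1.00041 >1
Stable set (-26.0000, 0).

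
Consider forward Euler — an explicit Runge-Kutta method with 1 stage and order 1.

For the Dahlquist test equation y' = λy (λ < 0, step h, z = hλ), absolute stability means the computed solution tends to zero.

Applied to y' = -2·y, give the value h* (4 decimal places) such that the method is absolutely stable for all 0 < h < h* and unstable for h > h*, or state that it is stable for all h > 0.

(-2.0000,0); λ=-2 ⇒ h* = 1.0000.

Test eqn y'=λy, z=hλ:
  order 1, 1-stage ⇒ R(z)=1+z
  (e.g. R(-0.72)=0.28000, |R|=0.28000)

Find x<0 with |R(x)|<1.
x=-0.72: |R|=0.2800
|R(-2.16)|=1.1600 |R(-1.97)|=0.9700 |R(-1.86)|=0.8600
Bisect:
  x_lo=-2.5862 |R|=1.5862  x_hi=-0.1577 |R|=0.8423
  mid=-1.37193 |R|=0.37193 →hi
  mid=-1.97906 |R|=0.97906 →hi
  mid=-2.28262 |R|=1.28262 →lo
  mid=-2.13084 |R|=1.13084 →lo
  mid=-2.05495 |R|=1.05495 →lo
  mid=-2.01700 |R|=1.01700 →lo
  mid=-1.99803 |R|=0.99803 →hi
  mid=-2.00752 |R|=1.00752 →lo
  ...
  [-2.00010,-1.99996] ⇒ x*=-2.0000
Interval (-2.0000, 0).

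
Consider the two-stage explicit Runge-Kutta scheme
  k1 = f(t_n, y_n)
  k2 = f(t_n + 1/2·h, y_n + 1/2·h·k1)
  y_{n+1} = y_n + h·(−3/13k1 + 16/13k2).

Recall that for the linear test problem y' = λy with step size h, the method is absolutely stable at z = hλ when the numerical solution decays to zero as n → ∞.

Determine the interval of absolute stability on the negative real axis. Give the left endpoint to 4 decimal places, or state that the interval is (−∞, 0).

z∈(-1.6250,0).

On y'=λy, z=hλ:
  k1=λy_n ⇒ h·k1=z·y_n;  k2=λ(1+1/2z)y_n ⇒ h·k2=z(1+1/2z)y_n
  y_{n+1}/y_n = 1 − 3/13z + 16/13z(1+1/2z) = 1 + z + 8/13z²
  Hence R(z) = 1 + z + 8/13z².

Find x<0 with |R(x)|<1.
x=-1.59: |R|=0.9658
R=1: x+8/13x²=0 ⇒ x=−13/8=-1.6250; min R=1−1/(4·8/13)=0.5938>−1
Confirm numerically:
  x=-1.445: |R|=0.83994 <1
  x=-1.350: |R|=0.77154 <1
  x=-1.119: |R|=0.65156 <1
  x=-0.899: |R|=0.59835 <1
  x=-2.165: |R|=1.71945 >1
  x=-1.855: |R|=1.26255 >1
  x=-1.697: |R|=1.07519 >1
So |R|<1 on (-1.6250, 0).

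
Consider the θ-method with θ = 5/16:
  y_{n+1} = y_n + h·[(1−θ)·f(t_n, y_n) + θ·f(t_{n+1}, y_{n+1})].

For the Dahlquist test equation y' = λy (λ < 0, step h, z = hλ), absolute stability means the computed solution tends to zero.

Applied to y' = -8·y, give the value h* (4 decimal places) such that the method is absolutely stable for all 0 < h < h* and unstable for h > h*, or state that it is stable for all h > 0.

(-5.3333,0); λ=-8 ⇒ h* = (16/3)/8 = 0.6667.

On y'=λy, z=hλ:
  y_{n+1} = y_n + z·[11/16·y_n + 5/16·y_{n+1}] ⇒ (1 − 5/16z)y_{n+1} = (1 + 11/16z)y_n
  Hence R(z) = (1 + 11/16z)/(1 − 5/16z).

Find x<0 with |R(x)|<1.
x=-0.33: |R|=0.7008
R=−1: 1+11/16x = −1+5/16x ⇒ -3/8x=2 ⇒ x=2/(-3/8)=-5.3333
Confirm numerically:
  x=-4.997: |R|=0.95076 <1
  x=-4.781: |R|=0.91695 <1
  x=-3.880: |R|=0.75367 <1
  x=-3.850: |R|=0.74752 <1
  x=-5.510: |R|=1.02434 >1
  x=-5.435: |R|=1.01413 >1
  x=-5.386: |R|=1.00736 >1
So |R|<1 on (-5.3333, 0).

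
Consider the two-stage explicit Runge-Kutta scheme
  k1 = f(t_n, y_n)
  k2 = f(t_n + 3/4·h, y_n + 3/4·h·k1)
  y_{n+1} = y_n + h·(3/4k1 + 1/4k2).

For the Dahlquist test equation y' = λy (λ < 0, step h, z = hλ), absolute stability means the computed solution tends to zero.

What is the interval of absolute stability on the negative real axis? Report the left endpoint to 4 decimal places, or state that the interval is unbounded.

Test eqn y'=λy, z=hλ:
  k1=λy_n ⇒ h·k1=z·y_n;  k2=λ(1+3/4z)y_n ⇒ h·k2=z(1+3/4z)y_n
  y_{n+1}/y_n = 1 + 3/4z + 1/4z(1+3/4z) = 1 + z + 3/16z²
  Hence R(z) = 1 + z + 3/16z².

Solve |R(x)|<1 on ℝ⁻.
x=-1.4: |R|=0.0325
R=1: x+3/16x²=0 ⇒ x=−16/3=-5.3333; min R=1−1/(4·3/16)=-0.3333>−1
Confirm numerically:
  x=-5.136: |R|=0.80997 <1
  x=-3.989: |R|=0.00548 <1
  x=-2.206: |R|=0.29354 <1
  x=-5.584: |R|=1.26245 >1
  x=-5.360: |R|=1.02680 >1
Stable set (-5.3333, 0).

z∈(-5.3333,0).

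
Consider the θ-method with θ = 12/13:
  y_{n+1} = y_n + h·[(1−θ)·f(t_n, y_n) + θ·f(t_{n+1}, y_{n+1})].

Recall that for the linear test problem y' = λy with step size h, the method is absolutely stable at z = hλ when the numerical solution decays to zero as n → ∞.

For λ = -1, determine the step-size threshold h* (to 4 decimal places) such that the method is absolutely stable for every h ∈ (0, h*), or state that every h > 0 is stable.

On y'=λy, z=hλ:
  y_{n+1} = y_n + z·[1/13·y_n + 12/13·y_{n+1}] ⇒ (1 − 12/13z)y_{n+1} = (1 + 1/13z)y_n
  Hence R(z) = (1 + 1/13z)/(1 − 12/13z).

Need |R(x)|<1, x<0.
x=-1.36: |R|=0.3970
x=-2: |R|=0.2973
x=-10: |R|=0.0226
x=-100: |R|=0.0717
θ=12/13≥1/2 ⇒ |1+1/13x|<|1−12/13x| ∀x<0 ⇒ unbounded interval.

(−∞, 0) — no finite endpoint. Any h>0 works for λ=-1.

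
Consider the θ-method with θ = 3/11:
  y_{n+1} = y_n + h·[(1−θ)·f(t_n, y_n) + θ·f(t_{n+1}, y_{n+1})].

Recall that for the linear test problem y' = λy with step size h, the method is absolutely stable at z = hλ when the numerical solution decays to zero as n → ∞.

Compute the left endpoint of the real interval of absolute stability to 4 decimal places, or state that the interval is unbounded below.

z* = -4.4000.

With y'=λy (z=hλ):
  y_{n+1} = y_n + z·[8/11·y_n + 3/11·y_{n+1}] ⇒ (1 − 3/11z)y_{n+1} = (1 + 8/11z)y_n
  Hence R(z) = (1 + 8/11z)/(1 − 3/11z).

Find x<0 with |R(x)|<1.
x=-1.77: |R|=0.1937
R=−1: 1+8/11x = −1+3/11x ⇒ -5/11x=2 ⇒ x=2/(-5/11)=-4.4000
Confirm numerically:
  x=-3.858: |R|=0.87995 <1
  x=-2.915: |R|=0.62396 <1
  x=-2.513: |R|=0.49107 <1
  x=-2.131: |R|=0.34773 <1
  x=-4.864: |R|=1.09065 >1
  x=-4.840: |R|=1.08621 >1
So |R|<1 on (-4.4000, 0).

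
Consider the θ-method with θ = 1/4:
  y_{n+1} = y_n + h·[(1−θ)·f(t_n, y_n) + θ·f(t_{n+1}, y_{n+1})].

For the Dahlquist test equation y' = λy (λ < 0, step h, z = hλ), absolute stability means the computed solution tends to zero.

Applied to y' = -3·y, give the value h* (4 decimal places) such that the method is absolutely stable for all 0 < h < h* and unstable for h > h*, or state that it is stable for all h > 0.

(-4.0000,0); λ=-3 ⇒ h* = (4)/3 = 1.3333.

On y'=λy, z=hλ:
  y_{n+1} = y_n + z·[3/4·y_n + 1/4·y_{n+1}] ⇒ (1 − 1/4z)y_{n+1} = (1 + 3/4z)y_n
  R(z) = (1 + 3/4z)/(1 − 1/4z).

Find x<0 with |R(x)|<1.
x=-0.36: |R|=0.6697
R=−1: 1+3/4x = −1+1/4x ⇒ -1/2x=2 ⇒ x=2/(-1/2)=-4.0000
Confirm numerically:
  x=-3.954: |R|=0.98843 <1
  x=-2.170: |R|=0.40681 <1
  x=-1.894: |R|=0.28537 <1
  x=-4.489: |R|=1.11521 >1
  x=-4.281: |R|=1.06787 >1
Stable set (-4.0000, 0).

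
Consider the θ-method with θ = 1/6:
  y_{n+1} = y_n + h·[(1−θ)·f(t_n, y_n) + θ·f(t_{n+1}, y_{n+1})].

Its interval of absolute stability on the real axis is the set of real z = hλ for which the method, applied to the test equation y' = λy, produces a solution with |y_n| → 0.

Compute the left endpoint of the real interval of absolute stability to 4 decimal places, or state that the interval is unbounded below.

Set f=λy, z=hλ:
  y_{n+1} = y_n + z·[5/6·y_n + 1/6·y_{n+1}] ⇒ (1 − 1/6z)y_{n+1} = (1 + 5/6z)y_n
  R(z) = (1 + 5/6z)/(1 − 1/6z).

Need |R(x)|<1, x<0.
x=-1.26: |R|=0.0413
R=−1: 1+5/6x = −1+1/6x ⇒ -2/3x=2 ⇒ x=2/(-2/3)=-3.0000
Confirm numerically:
  x=-2.883: |R|=0.94732 <1
  x=-2.532: |R|=0.78059 <1
  x=-1.361: |R|=0.10936 <1
  x=-1.247: |R|=0.03243 <1
  x=-3.568: |R|=1.23746 >1
  x=-3.111: |R|=1.04873 >1
Stable set (-3.0000, 0).

left endpoint -3.0000.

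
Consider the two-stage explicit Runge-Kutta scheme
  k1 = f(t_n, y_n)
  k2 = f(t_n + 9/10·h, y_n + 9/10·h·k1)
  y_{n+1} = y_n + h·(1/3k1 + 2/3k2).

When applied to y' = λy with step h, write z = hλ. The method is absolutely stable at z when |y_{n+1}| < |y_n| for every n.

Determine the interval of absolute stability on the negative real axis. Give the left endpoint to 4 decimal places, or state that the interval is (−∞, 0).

z∈(-1.6667,0).

With y'=λy (z=hλ):
  k1=λy_n ⇒ h·k1=z·y_n;  k2=λ(1+9/10z)y_n ⇒ h·k2=z(1+9/10z)y_n
  y_{n+1}/y_n = 1 + 1/3z + 2/3z(1+9/10z) = 1 + z + 3/5z²
  Hence R(z) = 1 + z + 3/5z².

Need |R(x)|<1, x<0.
x=-0.74: |R|=0.5886
R=1: x+3/5x²=0 ⇒ x=−5/3=-1.6667; min R=1−1/(4·3/5)=0.5833>−1
Confirm numerically:
  x=-1.520: |R|=0.86624 <1
  x=-1.512: |R|=0.85969 <1
  x=-1.225: |R|=0.67537 <1
  x=-0.756: |R|=0.58692 <1
  x=-1.912: |R|=1.28145 >1
  x=-1.741: |R|=1.07765 >1
Stable set (-1.6667, 0).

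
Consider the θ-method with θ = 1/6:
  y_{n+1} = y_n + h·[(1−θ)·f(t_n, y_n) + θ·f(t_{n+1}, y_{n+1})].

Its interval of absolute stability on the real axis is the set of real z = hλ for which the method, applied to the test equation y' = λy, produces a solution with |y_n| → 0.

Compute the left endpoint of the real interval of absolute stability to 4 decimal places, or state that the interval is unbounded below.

Test eqn y'=λy, z=hλ:
  y_{n+1} = y_n + z·[5/6·y_n + 1/6·y_{n+1}] ⇒ (1 − 1/6z)y_{n+1} = (1 + 5/6z)y_n
  R(z) = (1 + 5/6z)/(1 − 1/6z).

Find x<0 with |R(x)|<1.
x=-0.35: |R|=0.6693
R=−1: 1+5/6x = −1+1/6x ⇒ -2/3x=2 ⇒ x=2/(-2/3)=-3.0000
Confirm numerically:
  x=-2.590: |R|=0.80908 <1
  x=-2.542: |R|=0.78553 <1
  x=-2.041: |R|=0.52294 <1
  x=-1.505: |R|=0.20320 <1
  x=-3.296: |R|=1.12737 >1
  x=-3.190: |R|=1.08270 >1
Interval (-3.0000, 0).

left endpoint -3.0000.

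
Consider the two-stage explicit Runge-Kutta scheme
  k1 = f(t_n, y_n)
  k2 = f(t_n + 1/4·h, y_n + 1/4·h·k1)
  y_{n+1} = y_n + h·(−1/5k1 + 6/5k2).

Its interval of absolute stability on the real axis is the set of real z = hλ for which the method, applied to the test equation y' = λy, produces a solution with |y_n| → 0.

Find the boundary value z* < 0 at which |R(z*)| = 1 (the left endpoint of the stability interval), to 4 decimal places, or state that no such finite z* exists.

left endpoint -3.3333.

Set f=λy, z=hλ:
  k1=λy_n ⇒ h·k1=z·y_n;  k2=λ(1+1/4z)y_n ⇒ h·k2=z(1+1/4z)y_n
  y_{n+1}/y_n = 1 − 1/5z + 6/5z(1+1/4z) = 1 + z + 3/10z²
  so R(z) = 1 + z + 3/10z².

Boundary: |R(x)|=1, x<0.
x=-1.58: |R|=0.1689
R=1: x+3/10x²=0 ⇒ x=−10/3=-3.3333; min R=1−1/(4·3/10)=0.1667>−1
Confirm numerically:
  x=-3.136: |R|=0.81435 <1
  x=-2.802: |R|=0.55336 <1
  x=-2.195: |R|=0.25041 <1
  x=-2.116: |R|=0.22724 <1
  x=-3.617: |R|=1.30781 >1
  x=-3.378: |R|=1.04527 >1
So |R|<1 on (-3.3333, 0).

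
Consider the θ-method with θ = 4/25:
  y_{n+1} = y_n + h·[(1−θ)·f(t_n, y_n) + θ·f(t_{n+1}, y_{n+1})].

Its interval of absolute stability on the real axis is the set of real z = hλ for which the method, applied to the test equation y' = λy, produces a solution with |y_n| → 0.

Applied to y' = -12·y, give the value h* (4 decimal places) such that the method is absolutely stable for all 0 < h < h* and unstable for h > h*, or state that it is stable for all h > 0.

(-2.9412,0); λ=-12 ⇒ h* = (50/17)/12 = 0.2451.

On y'=λy, z=hλ:
  y_{n+1} = y_n + z·[21/25·y_n + 4/25·y_{n+1}] ⇒ (1 − 4/25z)y_{n+1} = (1 + 21/25z)y_n
  Hence R(z) = (1 + 21/25z)/(1 − 4/25z).

Boundary: |R(x)|=1, x<0.
x=-0.52: |R|=0.5199
R=−1: 1+21/25x = −1+4/25x ⇒ -17/25x=2 ⇒ x=2/(-17/25)=-2.9412
Confirm numerically:
  x=-2.138: |R|=0.59305 <1
  x=-1.784: |R|=0.38785 <1
  x=-1.617: |R|=0.28464 <1
  x=-1.461: |R|=0.18418 <1
  x=-3.406: |R|=1.20459 >1
  x=-3.199: |R|=1.11596 >1
  x=-3.078: |R|=1.06234 >1
So |R|<1 on (-2.9412, 0).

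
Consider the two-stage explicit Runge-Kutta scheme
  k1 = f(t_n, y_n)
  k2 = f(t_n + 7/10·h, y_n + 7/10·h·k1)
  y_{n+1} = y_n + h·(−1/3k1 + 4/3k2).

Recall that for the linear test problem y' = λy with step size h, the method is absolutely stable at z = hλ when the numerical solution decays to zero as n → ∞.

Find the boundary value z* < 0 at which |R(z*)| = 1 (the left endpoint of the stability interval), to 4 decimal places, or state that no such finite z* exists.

Test eqn y'=λy, z=hλ:
  k1=λy_n ⇒ h·k1=z·y_n;  k2=λ(1+7/10z)y_n ⇒ h·k2=z(1+7/10z)y_n
  y_{n+1}/y_n = 1 − 1/3z + 4/3z(1+7/10z) = 1 + z + 14/15z²
  ⇒ R(z) = 1 + z + 14/15z².

Need |R(x)|<1, x<0.
x=-1.53: |R|=1.6548
R=1: x+14/15x²=0 ⇒ x=−15/14=-1.0714; min R=1−1/(4·14/15)=0.7321>−1
Confirm numerically:
  x=-0.972: |R|=0.90980 <1
  x=-0.964: |R|=0.90334 <1
  x=-0.907: |R|=0.86081 <1
  x=-0.467: |R|=0.73655 <1
  x=-1.400: |R|=1.42933 >1
  x=-1.381: |R|=1.39902 >1
Stable set (-1.0714, 0).

z* = -1.0714.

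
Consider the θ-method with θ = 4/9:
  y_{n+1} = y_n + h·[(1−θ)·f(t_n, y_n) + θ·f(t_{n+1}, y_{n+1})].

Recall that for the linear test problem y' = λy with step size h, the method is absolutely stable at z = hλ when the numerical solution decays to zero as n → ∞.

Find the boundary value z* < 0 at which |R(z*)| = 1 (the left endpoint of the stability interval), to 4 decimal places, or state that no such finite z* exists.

On y'=λy, z=hλ:
  y_{n+1} = y_n + z·[5/9·y_n + 4/9·y_{n+1}] ⇒ (1 − 4/9z)y_{n+1} = (1 + 5/9z)y_n
  Hence R(z) = (1 + 5/9z)/(1 − 4/9z).

Solve |R(x)|<1 on ℝ⁻.
x=-0.87: |R|=0.3726
R=−1: 1+5/9x = −1+4/9x ⇒ -1/9x=2 ⇒ x=2/(-1/9)=-18.0000
Confirm numerically:
  x=-17.713: |R|=0.99641 <1
  x=-15.956: |R|=0.97193 <1
  x=-15.526: |R|=0.96521 <1
  x=-18.449: |R|=1.00542 >1
  x=-18.215: |R|=1.00263 >1
Stable set (-18.0000, 0).

left endpoint -18.0000.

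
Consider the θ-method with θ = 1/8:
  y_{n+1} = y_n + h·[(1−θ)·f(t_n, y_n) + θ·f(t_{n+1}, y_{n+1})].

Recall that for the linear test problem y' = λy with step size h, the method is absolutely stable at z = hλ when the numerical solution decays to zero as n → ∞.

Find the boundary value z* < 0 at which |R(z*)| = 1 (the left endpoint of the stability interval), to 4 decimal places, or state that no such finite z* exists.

With y'=λy (z=hλ):
  y_{n+1} = y_n + z·[7/8·y_n + 1/8·y_{n+1}] ⇒ (1 − 1/8z)y_{n+1} = (1 + 7/8z)y_n
  R(z) = (1 + 7/8z)/(1 − 1/8z).

Find x<0 with |R(x)|<1.
x=-0.51: |R|=0.5206
R=−1: 1+7/8x = −1+1/8x ⇒ -3/4x=2 ⇒ x=2/(-3/4)=-2.6667
Confirm numerically:
  x=-2.483: |R|=0.89488 <1
  x=-1.873: |R|=0.51767 <1
  x=-1.508: |R|=0.26883 <1
  x=-2.818: |R|=1.08393 >1
  x=-2.773: |R|=1.05922 >1
  x=-2.754: |R|=1.04873 >1
Interval (-2.6667, 0).

left endpoint -2.6667.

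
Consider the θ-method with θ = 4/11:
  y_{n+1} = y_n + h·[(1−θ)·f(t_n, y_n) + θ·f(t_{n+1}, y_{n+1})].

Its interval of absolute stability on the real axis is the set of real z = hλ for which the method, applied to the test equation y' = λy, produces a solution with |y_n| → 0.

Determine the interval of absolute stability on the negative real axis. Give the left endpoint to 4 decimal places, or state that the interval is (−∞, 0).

(-7.3333, 0).

With y'=λy (z=hλ):
  y_{n+1} = y_n + z·[7/11·y_n + 4/11·y_{n+1}] ⇒ (1 − 4/11z)y_{n+1} = (1 + 7/11z)y_n
  Hence R(z) = (1 + 7/11z)/(1 − 4/11z).

Find x<0 with |R(x)|<1.
x=-1.25: |R|=0.1406
R=−1: 1+7/11x = −1+4/11x ⇒ -3/11x=2 ⇒ x=2/(-3/11)=-7.3333
Confirm numerically:
  x=-3.611: |R|=0.56111 <1
  x=-3.399: |R|=0.52013 <1
  x=-3.367: |R|=0.51369 <1
  x=-7.613: |R|=1.02024 >1
  x=-7.467: |R|=1.00981 >1
Interval (-7.3333, 0).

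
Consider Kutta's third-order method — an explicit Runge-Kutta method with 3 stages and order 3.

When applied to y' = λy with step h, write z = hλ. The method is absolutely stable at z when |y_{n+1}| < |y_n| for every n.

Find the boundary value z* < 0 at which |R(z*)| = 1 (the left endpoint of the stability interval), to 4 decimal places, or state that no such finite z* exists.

With y'=λy (z=hλ):
  order 3, 3-stage ⇒ R(z)=1+z+z^2/2+z^3/6
  (e.g. R(-1.04)=0.31332, |R|=0.31332)

Solve |R(x)|<1 on ℝ⁻.
x=-1.04: |R|=0.3133
|R(-2.55)|=1.0623 |R(-0.94)|=0.3634 |R(-0.57)|=0.5616
Bisect:
  x_lo=-3.1625 |R|=2.4334  x_hi=-0.1029 |R|=0.9022
  mid=-1.63271 |R|=0.02524 →hi
  mid=-2.39761 |R|=0.82047 →hi
  mid=-2.78007 |R|=1.49676 →lo
  mid=-2.58884 |R|=1.12957 →lo
  mid=-2.49323 |R|=0.96819 →hi
  mid=-2.54103 |R|=1.04712 →lo
  mid=-2.51713 |R|=1.00722 →lo
  ...
  [-2.51284,-2.51265] ⇒ x*=-2.5127
Stable set (-2.5127, 0).

left endpoint -2.5127.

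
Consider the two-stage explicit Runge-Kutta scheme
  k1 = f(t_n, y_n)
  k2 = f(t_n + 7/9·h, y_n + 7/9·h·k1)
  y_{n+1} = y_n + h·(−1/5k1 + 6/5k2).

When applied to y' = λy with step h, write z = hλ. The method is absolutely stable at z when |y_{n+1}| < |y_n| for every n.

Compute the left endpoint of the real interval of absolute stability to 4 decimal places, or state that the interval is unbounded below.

left endpoint -1.0714.

On y'=λy, z=hλ:
  k1=λy_n ⇒ h·k1=z·y_n;  k2=λ(1+7/9z)y_n ⇒ h·k2=z(1+7/9z)y_n
  y_{n+1}/y_n = 1 − 1/5z + 6/5z(1+7/9z) = 1 + z + 14/15z²
  R(z) = 1 + z + 14/15z².

Boundary: |R(x)|=1, x<0.
x=-0.65: |R|=0.7443
R=1: x+14/15x²=0 ⇒ x=−15/14=-1.0714; min R=1−1/(4·14/15)=0.7321>−1
Confirm numerically:
  x=-0.893: |R|=0.85129 <1
  x=-0.670: |R|=0.74897 <1
  x=-0.607: |R|=0.73689 <1
  x=-1.381: |R|=1.39902 >1
  x=-1.142: |R|=1.07522 >1
Stable set (-1.0714, 0).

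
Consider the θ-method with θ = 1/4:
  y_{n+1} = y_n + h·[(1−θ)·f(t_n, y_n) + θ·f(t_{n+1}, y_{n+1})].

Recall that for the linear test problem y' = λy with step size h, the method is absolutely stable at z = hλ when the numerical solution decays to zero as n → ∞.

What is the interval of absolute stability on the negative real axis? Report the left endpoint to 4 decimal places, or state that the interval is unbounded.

Test eqn y'=λy, z=hλ:
  y_{n+1} = y_n + z·[3/4·y_n + 1/4·y_{n+1}] ⇒ (1 − 1/4z)y_{n+1} = (1 + 3/4z)y_n
  ⇒ R(z) = (1 + 3/4z)/(1 − 1/4z).

Need |R(x)|<1, x<0.
x=-1.7: |R|=0.1930
R=−1: 1+3/4x = −1+1/4x ⇒ -1/2x=2 ⇒ x=2/(-1/2)=-4.0000
Confirm numerically:
  x=-3.263: |R|=0.79705 <1
  x=-3.171: |R|=0.76879 <1
  x=-2.299: |R|=0.45991 <1
  x=-1.894: |R|=0.28537 <1
  x=-4.464: |R|=1.10964 >1
  x=-4.219: |R|=1.05329 >1
  x=-4.094: |R|=1.02323 >1
Stable set (-4.0000, 0).

z∈(-4.0000,0).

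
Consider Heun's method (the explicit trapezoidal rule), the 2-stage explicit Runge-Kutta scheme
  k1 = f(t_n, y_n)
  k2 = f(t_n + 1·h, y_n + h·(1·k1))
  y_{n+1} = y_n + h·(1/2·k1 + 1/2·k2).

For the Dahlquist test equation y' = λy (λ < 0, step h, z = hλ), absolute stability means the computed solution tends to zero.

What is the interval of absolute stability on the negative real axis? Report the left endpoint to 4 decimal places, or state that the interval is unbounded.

(-2.0000, 0).

On y'=λy, z=hλ:
  order 2, 2-stage ⇒ R(z)=1+z+z^2/2
  (e.g. R(-0.79)=0.52205, |R|=0.52205)

Find x<0 with |R(x)|<1.
x=-0.79: |R|=0.5221
|R(-1.52)|=0.6352 |R(-0.97)|=0.5005 |R(-0.87)|=0.5085
Bisect:
  x_lo=-2.8015 |R|=2.1227  x_hi=-0.0769 |R|=0.9260
  mid=-1.43921 |R|=0.59645 →hi
  mid=-2.12035 |R|=1.12759 →lo
  mid=-1.77978 |R|=0.80403 →hi
  mid=-1.95006 |R|=0.95131 →hi
  mid=-2.03521 |R|=1.03583 →lo
  mid=-1.99263 |R|=0.99266 →hi
  mid=-2.01392 |R|=1.01402 →lo
  mid=-2.00328 |R|=1.00328 →lo
  mid=-1.99796 |R|=0.99796 →hi
  ...
  [-2.00012,-1.99995] ⇒ x*=-2.0000
Interval (-2.0000, 0).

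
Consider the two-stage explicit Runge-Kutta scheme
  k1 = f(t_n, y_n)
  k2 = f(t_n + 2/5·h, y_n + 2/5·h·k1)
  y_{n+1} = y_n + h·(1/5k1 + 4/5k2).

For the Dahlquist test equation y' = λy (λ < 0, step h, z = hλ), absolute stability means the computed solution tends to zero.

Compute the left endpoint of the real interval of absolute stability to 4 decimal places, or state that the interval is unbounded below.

left endpoint -3.1250.

Test eqn y'=λy, z=hλ:
  k1=λy_n ⇒ h·k1=z·y_n;  k2=λ(1+2/5z)y_n ⇒ h·k2=z(1+2/5z)y_n
  y_{n+1}/y_n = 1 + 1/5z + 4/5z(1+2/5z) = 1 + z + 8/25z²
  so R(z) = 1 + z + 8/25z².

Need |R(x)|<1, x<0.
x=-0.47: |R|=0.6007
R=1: x+8/25x²=0 ⇒ x=−25/8=-3.1250; min R=1−1/(4·8/25)=0.2188>−1
Confirm numerically:
  x=-2.107: |R|=0.31362 <1
  x=-2.047: |R|=0.29387 <1
  x=-1.614: |R|=0.21960 <1
  x=-3.590: |R|=1.53419 >1
  x=-3.460: |R|=1.37091 >1
  x=-3.387: |R|=1.28397 >1
Stable set (-3.1250, 0).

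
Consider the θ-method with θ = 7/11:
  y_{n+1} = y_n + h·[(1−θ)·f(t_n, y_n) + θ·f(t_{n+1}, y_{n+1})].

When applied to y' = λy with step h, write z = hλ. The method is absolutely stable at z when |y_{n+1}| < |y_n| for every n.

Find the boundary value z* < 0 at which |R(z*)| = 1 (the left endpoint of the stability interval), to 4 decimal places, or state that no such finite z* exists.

unbounded; (−∞, 0).

Set f=λy, z=hλ:
  y_{n+1} = y_n + z·[4/11·y_n + 7/11·y_{n+1}] ⇒ (1 − 7/11z)y_{n+1} = (1 + 4/11z)y_n
  so R(z) = (1 + 4/11z)/(1 − 7/11z).

Need |R(x)|<1, x<0.
x=-0.96: |R|=0.4041
x=-2: |R|=0.1200
x=-10: |R|=0.3580
x=-100: |R|=0.5471
θ=7/11≥1/2 ⇒ |1+4/11x|<|1−7/11x| ∀x<0 ⇒ unbounded interval.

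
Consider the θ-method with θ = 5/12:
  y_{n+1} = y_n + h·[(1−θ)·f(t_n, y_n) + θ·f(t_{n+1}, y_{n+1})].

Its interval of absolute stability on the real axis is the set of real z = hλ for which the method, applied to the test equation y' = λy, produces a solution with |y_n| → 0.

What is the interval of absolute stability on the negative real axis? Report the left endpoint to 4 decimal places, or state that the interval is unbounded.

z∈(-12.0000,0).

On y'=λy, z=hλ:
  y_{n+1} = y_n + z·[7/12·y_n + 5/12·y_{n+1}] ⇒ (1 − 5/12z)y_{n+1} = (1 + 7/12z)y_n
  ⇒ R(z) = (1 + 7/12z)/(1 − 5/12z).

Need |R(x)|<1, x<0.
x=-0.39: |R|=0.6645
R=−1: 1+7/12x = −1+5/12x ⇒ -1/6x=2 ⇒ x=2/(-1/6)=-12.0000
Confirm numerically:
  x=-10.718: |R|=0.96091 <1
  x=-10.570: |R|=0.95590 <1
  x=-8.265: |R|=0.85992 <1
  x=-8.222: |R|=0.85773 <1
  x=-12.305: |R|=1.00830 >1
  x=-12.283: |R|=1.00771 >1
  x=-12.073: |R|=1.00202 >1
Stable set (-12.0000, 0).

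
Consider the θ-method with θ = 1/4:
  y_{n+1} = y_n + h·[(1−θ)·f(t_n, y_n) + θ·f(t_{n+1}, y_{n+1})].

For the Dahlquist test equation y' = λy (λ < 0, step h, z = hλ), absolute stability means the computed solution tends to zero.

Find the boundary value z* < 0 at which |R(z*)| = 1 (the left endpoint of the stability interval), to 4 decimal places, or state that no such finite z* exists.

Set f=λy, z=hλ:
  y_{n+1} = y_n + z·[3/4·y_n + 1/4·y_{n+1}] ⇒ (1 − 1/4z)y_{n+1} = (1 + 3/4z)y_n
  so R(z) = (1 + 3/4z)/(1 − 1/4z).

Find x<0 with |R(x)|<1.
x=-1.65: |R|=0.1681
R=−1: 1+3/4x = −1+1/4x ⇒ -1/2x=2 ⇒ x=2/(-1/2)=-4.0000
Confirm numerically:
  x=-3.677: |R|=0.91585 <1
  x=-3.013: |R|=0.71852 <1
  x=-1.620: |R|=0.15302 <1
  x=-4.594: |R|=1.13824 >1
  x=-4.506: |R|=1.11897 >1
Interval (-4.0000, 0).

left endpoint -4.0000.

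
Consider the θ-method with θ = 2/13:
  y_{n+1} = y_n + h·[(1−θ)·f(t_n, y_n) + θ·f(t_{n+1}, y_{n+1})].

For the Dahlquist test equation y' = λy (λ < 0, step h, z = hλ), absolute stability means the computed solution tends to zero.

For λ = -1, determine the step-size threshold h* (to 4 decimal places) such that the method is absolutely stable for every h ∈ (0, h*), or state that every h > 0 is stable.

(-2.8889,0); λ=-1 ⇒ h* = (26/9)/1 = 2.8889.

On y'=λy, z=hλ:
  y_{n+1} = y_n + z·[11/13·y_n + 2/13·y_{n+1}] ⇒ (1 − 2/13z)y_{n+1} = (1 + 11/13z)y_n
  so R(z) = (1 + 11/13z)/(1 − 2/13z).

Boundary: |R(x)|=1, x<0.
x=-1.7: |R|=0.3476
R=−1: 1+11/13x = −1+2/13x ⇒ -9/13x=2 ⇒ x=2/(-9/13)=-2.8889
Confirm numerically:
  x=-2.677: |R|=0.89610 <1
  x=-1.495: |R|=0.21545 <1
  x=-1.387: |R|=0.14308 <1
  x=-3.471: |R|=1.26271 >1
  x=-3.371: |R|=1.21979 >1
  x=-2.933: |R|=1.02104 >1
So |R|<1 on (-2.8889, 0).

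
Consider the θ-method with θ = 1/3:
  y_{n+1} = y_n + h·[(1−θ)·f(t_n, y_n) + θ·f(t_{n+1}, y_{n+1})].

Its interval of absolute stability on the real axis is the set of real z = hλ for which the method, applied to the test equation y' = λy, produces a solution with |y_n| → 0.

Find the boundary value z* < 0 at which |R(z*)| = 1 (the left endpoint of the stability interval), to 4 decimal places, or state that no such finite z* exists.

left endpoint -6.0000.

With y'=λy (z=hλ):
  y_{n+1} = y_n + z·[2/3·y_n + 1/3·y_{n+1}] ⇒ (1 − 1/3z)y_{n+1} = (1 + 2/3z)y_n
  Hence R(z) = (1 + 2/3z)/(1 − 1/3z).

Boundary: |R(x)|=1, x<0.
x=-0.6: |R|=0.5000
R=−1: 1+2/3x = −1+1/3x ⇒ -1/3x=2 ⇒ x=2/(-1/3)=-6.0000
Confirm numerically:
  x=-5.146: |R|=0.89516 <1
  x=-4.785: |R|=0.84393 <1
  x=-4.357: |R|=0.77668 <1
  x=-6.159: |R|=1.01736 >1
  x=-6.090: |R|=1.00990 >1
Interval (-6.0000, 0).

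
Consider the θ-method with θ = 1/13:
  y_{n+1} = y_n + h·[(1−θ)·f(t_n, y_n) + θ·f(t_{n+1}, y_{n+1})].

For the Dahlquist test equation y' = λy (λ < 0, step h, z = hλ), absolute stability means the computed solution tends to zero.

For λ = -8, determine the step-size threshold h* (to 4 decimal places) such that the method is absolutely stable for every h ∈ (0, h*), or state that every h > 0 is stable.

On y'=λy, z=hλ:
  y_{n+1} = y_n + z·[12/13·y_n + 1/13·y_{n+1}] ⇒ (1 − 1/13z)y_{n+1} = (1 + 12/13z)y_n
  ⇒ R(z) = (1 + 12/13z)/(1 − 1/13z).

Solve |R(x)|<1 on ℝ⁻.
x=-0.63: |R|=0.3991
R=−1: 1+12/13x = −1+1/13x ⇒ -11/13x=2 ⇒ x=2/(-11/13)=-2.3636
Confirm numerically:
  x=-1.747: |R|=0.54004 <1
  x=-1.407: |R|=0.26959 <1
  x=-1.350: |R|=0.22300 <1
  x=-1.343: |R|=0.21725 <1
  x=-2.677: |R|=1.21988 >1
  x=-2.548: |R|=1.13043 >1
Stable set (-2.3636, 0).

(-2.3636,0); λ=-8 ⇒ h* = (26/11)/8 = 0.2955.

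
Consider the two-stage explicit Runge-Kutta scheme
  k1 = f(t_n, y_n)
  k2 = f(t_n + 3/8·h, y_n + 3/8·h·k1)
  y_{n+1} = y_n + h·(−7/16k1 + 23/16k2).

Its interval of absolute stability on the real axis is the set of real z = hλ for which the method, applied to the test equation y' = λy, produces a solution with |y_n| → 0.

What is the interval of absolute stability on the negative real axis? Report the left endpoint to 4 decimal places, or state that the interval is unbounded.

(-1.8551, 0).

Test eqn y'=λy, z=hλ:
  k1=λy_n ⇒ h·k1=z·y_n;  k2=λ(1+3/8z)y_n ⇒ h·k2=z(1+3/8z)y_n
  y_{n+1}/y_n = 1 − 7/16z + 23/16z(1+3/8z) = 1 + z + 69/128z²
  R(z) = 1 + z + 69/128z².

Need |R(x)|<1, x<0.
x=-1.43: |R|=0.6723
R=1: x+69/128x²=0 ⇒ x=−128/69=-1.8551; min R=1−1/(4·69/128)=0.5362>−1
Confirm numerically:
  x=-1.596: |R|=0.77711 <1
  x=-1.439: |R|=0.67725 <1
  x=-0.959: |R|=0.53677 <1
  x=-2.263: |R|=1.49763 >1
  x=-2.136: |R|=1.32347 >1
  x=-1.891: |R|=1.03662 >1
Stable set (-1.8551, 0).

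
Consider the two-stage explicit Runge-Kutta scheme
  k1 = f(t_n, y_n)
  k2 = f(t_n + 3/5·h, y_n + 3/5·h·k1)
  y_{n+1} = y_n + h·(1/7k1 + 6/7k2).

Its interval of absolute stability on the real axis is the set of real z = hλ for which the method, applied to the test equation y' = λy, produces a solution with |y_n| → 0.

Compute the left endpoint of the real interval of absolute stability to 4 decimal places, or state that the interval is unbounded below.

left endpoint -1.9444.

On y'=λy, z=hλ:
  k1=λy_n ⇒ h·k1=z·y_n;  k2=λ(1+3/5z)y_n ⇒ h·k2=z(1+3/5z)y_n
  y_{n+1}/y_n = 1 + 1/7z + 6/7z(1+3/5z) = 1 + z + 18/35z²
  ⇒ R(z) = 1 + z + 18/35z².

Find x<0 with |R(x)|<1.
x=-0.63: |R|=0.5741
R=1: x+18/35x²=0 ⇒ x=−35/18=-1.9444; min R=1−1/(4·18/35)=0.5139>−1
Confirm numerically:
  x=-1.243: |R|=0.55160 <1
  x=-1.080: |R|=0.51986 <1
  x=-1.077: |R|=0.51953 <1
  x=-1.059: |R|=0.51776 <1
  x=-2.508: |R|=1.72689 >1
  x=-2.120: |R|=1.19141 >1
So |R|<1 on (-1.9444, 0).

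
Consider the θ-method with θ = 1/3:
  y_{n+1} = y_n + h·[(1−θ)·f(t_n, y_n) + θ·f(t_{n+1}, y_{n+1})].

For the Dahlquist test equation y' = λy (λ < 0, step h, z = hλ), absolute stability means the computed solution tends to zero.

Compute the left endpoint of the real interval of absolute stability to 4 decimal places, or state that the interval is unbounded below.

Set f=λy, z=hλ:
  y_{n+1} = y_n + z·[2/3·y_n + 1/3·y_{n+1}] ⇒ (1 − 1/3z)y_{n+1} = (1 + 2/3z)y_n
  so R(z) = (1 + 2/3z)/(1 − 1/3z).

Solve |R(x)|<1 on ℝ⁻.
x=-1.51: |R|=0.0044
R=−1: 1+2/3x = −1+1/3x ⇒ -1/3x=2 ⇒ x=2/(-1/3)=-6.0000
Confirm numerically:
  x=-5.813: |R|=0.97878 <1
  x=-4.607: |R|=0.81688 <1
  x=-3.886: |R|=0.69300 <1
  x=-2.752: |R|=0.43533 <1
  x=-6.599: |R|=1.06240 >1
  x=-6.286: |R|=1.03080 >1
So |R|<1 on (-6.0000, 0).

left endpoint -6.0000.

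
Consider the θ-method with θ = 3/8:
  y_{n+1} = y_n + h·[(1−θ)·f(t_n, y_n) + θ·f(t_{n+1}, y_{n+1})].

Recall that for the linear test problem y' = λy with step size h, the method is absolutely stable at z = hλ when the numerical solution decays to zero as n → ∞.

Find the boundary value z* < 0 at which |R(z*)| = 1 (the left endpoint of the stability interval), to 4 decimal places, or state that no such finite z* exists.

left endpoint -8.0000.

Set f=λy, z=hλ:
  y_{n+1} = y_n + z·[5/8·y_n + 3/8·y_{n+1}] ⇒ (1 − 3/8z)y_{n+1} = (1 + 5/8z)y_n
  ⇒ R(z) = (1 + 5/8z)/(1 − 3/8z).

Solve |R(x)|<1 on ℝ⁻.
x=-0.96: |R|=0.2941
R=−1: 1+5/8x = −1+3/8x ⇒ -1/4x=2 ⇒ x=2/(-1/4)=-8.0000
Confirm numerically:
  x=-7.425: |R|=0.96201 <1
  x=-7.363: |R|=0.95766 <1
  x=-6.196: |R|=0.86430 <1
  x=-8.476: |R|=1.02848 >1
  x=-8.149: |R|=1.00918 >1
Stable set (-8.0000, 0).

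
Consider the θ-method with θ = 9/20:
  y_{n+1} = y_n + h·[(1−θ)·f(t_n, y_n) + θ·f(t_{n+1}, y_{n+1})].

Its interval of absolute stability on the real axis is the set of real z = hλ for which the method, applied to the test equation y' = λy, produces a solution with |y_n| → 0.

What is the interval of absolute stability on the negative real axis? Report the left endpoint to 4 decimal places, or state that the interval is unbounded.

With y'=λy (z=hλ):
  y_{n+1} = y_n + z·[11/20·y_n + 9/20·y_{n+1}] ⇒ (1 − 9/20z)y_{n+1} = (1 + 11/20z)y_n
  ⇒ R(z) = (1 + 11/20z)/(1 − 9/20z).

Solve |R(x)|<1 on ℝ⁻.
x=-0.76: |R|=0.4337
R=−1: 1+11/20x = −1+9/20x ⇒ -1/10x=2 ⇒ x=2/(-1/10)=-20.0000
Confirm numerically:
  x=-19.694: |R|=0.99690 <1
  x=-19.087: |R|=0.99048 <1
  x=-13.668: |R|=0.91145 <1
  x=-8.134: |R|=0.74538 <1
  x=-20.330: |R|=1.00325 >1
  x=-20.096: |R|=1.00096 >1
So |R|<1 on (-20.0000, 0).

z∈(-20.0000,0).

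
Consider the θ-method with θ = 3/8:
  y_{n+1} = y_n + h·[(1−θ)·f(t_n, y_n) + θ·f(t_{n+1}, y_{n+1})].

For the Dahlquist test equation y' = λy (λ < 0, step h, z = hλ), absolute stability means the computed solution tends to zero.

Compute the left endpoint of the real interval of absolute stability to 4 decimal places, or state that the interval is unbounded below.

z* = -8.0000.

Test eqn y'=λy, z=hλ:
  y_{n+1} = y_n + z·[5/8·y_n + 3/8·y_{n+1}] ⇒ (1 − 3/8z)y_{n+1} = (1 + 5/8z)y_n
  so R(z) = (1 + 5/8z)/(1 − 3/8z).

Boundary: |R(x)|=1, x<0.
x=-1.73: |R|=0.0493
R=−1: 1+5/8x = −1+3/8x ⇒ -1/4x=2 ⇒ x=2/(-1/4)=-8.0000
Confirm numerically:
  x=-6.638: |R|=0.90241 <1
  x=-5.596: |R|=0.80604 <1
  x=-4.142: |R|=0.62225 <1
  x=-4.121: |R|=0.61901 <1
  x=-8.573: |R|=1.03399 >1
  x=-8.545: |R|=1.03241 >1
  x=-8.497: |R|=1.02968 >1
Interval (-8.0000, 0).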